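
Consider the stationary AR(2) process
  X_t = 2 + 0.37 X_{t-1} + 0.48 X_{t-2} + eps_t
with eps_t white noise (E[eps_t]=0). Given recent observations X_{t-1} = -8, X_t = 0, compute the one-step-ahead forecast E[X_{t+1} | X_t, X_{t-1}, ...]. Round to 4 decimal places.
E[X_{t+1} \mid \mathcal F_t] = -1.8400

For an AR(p) model X_t = c + sum_i phi_i X_{t-i} + eps_t, the
one-step-ahead conditional mean is
  E[X_{t+1} | X_t, ...] = c + sum_i phi_i X_{t+1-i}.
Substitute known values:
  E[X_{t+1} | ...] = 2 + (0.37) * (0) + (0.48) * (-8)
                   = -1.8400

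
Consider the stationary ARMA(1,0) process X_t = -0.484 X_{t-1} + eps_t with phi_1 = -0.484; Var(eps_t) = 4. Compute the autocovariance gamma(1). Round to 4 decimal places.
\gamma(1) = -2.5283

Multiply the model equation by X_{t-k} and take expectations. With theta_0 = psi_0 = 1 and psi_j the MA(infinity) weights, this gives
  gamma(k) - sum_i phi_i gamma(k-i) = c_k,
  c_k = sigma^2 * sum_{j=k..q} theta_j psi_{j-k}   (c_k = 0 for k > q),
using gamma(-m) = gamma(m).
Pure AR (q = 0): c_0 = sigma^2 = 4, c_k = 0 for k >= 1.
Equations for k = 0 and k = 1 (AR order 1):
  gamma(0) = phi_1 gamma(1) + c_0
  gamma(1) = phi_1 gamma(0) + c_1
Substituting the second into the first: gamma(0) (1 - phi_1^2) = c_0 + phi_1 c_1, so
  gamma(0) = c_0 / (1 - phi_1^2) = 4 / (1 - (-0.484)^2) = 4 / 0.765744 = 5.223678.
  gamma(1) = phi_1 gamma(0) = (-0.484)(5.223678) = -2.52826.
Therefore gamma(1) = -2.5283 (to 4 decimal places).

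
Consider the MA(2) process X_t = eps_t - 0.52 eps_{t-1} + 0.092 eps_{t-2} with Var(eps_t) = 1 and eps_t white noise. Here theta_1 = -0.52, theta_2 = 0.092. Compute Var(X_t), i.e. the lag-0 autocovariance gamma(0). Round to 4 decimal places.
\gamma(0) = 1.2789

For an MA(q) process X_t = eps_t + sum_i theta_i eps_{t-i} with
Var(eps_t) = sigma^2, the variance is
  gamma(0) = sigma^2 * (1 + sum_i theta_i^2).
  sum_i theta_i^2 = (-0.52)^2 + (0.092)^2 = 0.2704 + 0.008464 = 0.278864.
  gamma(0) = 1 * (1 + 0.278864) = 1 * 1.278864 = 1.278864, which rounds to 1.2789.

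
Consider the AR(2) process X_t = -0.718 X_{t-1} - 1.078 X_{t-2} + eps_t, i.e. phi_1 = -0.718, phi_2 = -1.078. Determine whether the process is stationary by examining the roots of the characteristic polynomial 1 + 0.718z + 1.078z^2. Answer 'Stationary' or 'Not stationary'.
\text{Not stationary}

The AR(p) characteristic polynomial is P(z) = 1 + 0.718z + 1.078z^2.
Stationarity requires all roots to lie outside the unit circle, i.e. |z| > 1 for every root.
Set 1 + (0.718) z + (1.078) z^2 = 0, i.e. a z^2 + b z + c = 0 with a = 1.078, b = 0.718, c = 1.
Discriminant D = b^2 - 4ac = (0.718)^2 - 4*(1.078)*1 = 0.515524 - (4.312) = -3.796476.
D < 0, so the roots are the complex-conjugate pair z = (-b +/- i sqrt(-D)) / (2a) = -0.333 +/- 0.9037i.
For a conjugate pair |z|^2 = z * conj(z) = (product of roots) = c/a = 1/(1.078) = 0.927644, so |z| = sqrt(0.927644) = 0.9631 for both roots.
Moduli of all roots: 0.9631, 0.9631.
All moduli strictly greater than 1? No.
Verdict: Not stationary.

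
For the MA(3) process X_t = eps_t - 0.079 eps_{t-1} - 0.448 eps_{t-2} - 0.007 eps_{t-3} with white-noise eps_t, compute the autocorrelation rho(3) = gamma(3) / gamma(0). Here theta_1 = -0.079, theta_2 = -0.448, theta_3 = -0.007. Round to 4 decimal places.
\rho(3) = -0.0058

For an MA(q) process with theta_0 = 1, the autocovariance is
  gamma(k) = sigma^2 * sum_{i=0..q-k} theta_i * theta_{i+k},
and rho(k) = gamma(k) / gamma(0). Sigma^2 cancels.
  numerator   = (1)*(-0.007) = -0.007.
  denominator = (1)^2 + (-0.079)^2 + (-0.448)^2 + (-0.007)^2 = 1.206994.
  rho(3) = -0.007 / 1.206994 = -0.0058.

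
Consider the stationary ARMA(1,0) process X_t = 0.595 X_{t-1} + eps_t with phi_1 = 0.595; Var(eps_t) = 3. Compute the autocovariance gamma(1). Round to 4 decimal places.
\gamma(1) = 2.7633

Multiply the model equation by X_{t-k} and take expectations. With theta_0 = psi_0 = 1 and psi_j the MA(infinity) weights, this gives
  gamma(k) - sum_i phi_i gamma(k-i) = c_k,
  c_k = sigma^2 * sum_{j=k..q} theta_j psi_{j-k}   (c_k = 0 for k > q),
using gamma(-m) = gamma(m).
Pure AR (q = 0): c_0 = sigma^2 = 3, c_k = 0 for k >= 1.
Equations for k = 0 and k = 1 (AR order 1):
  gamma(0) = phi_1 gamma(1) + c_0
  gamma(1) = phi_1 gamma(0) + c_1
Substituting the second into the first: gamma(0) (1 - phi_1^2) = c_0 + phi_1 c_1, so
  gamma(0) = c_0 / (1 - phi_1^2) = 3 / (1 - (0.595)^2) = 3 / 0.645975 = 4.644143.
  gamma(1) = phi_1 gamma(0) = (0.595)(4.644143) = 2.763265.
Therefore gamma(1) = 2.7633 (to 4 decimal places).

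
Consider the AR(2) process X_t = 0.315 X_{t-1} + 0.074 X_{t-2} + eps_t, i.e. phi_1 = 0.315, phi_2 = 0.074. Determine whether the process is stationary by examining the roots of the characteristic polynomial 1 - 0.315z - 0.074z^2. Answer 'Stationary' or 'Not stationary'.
\text{Stationary}

The AR(p) characteristic polynomial is P(z) = 1 - 0.315z - 0.074z^2.
Stationarity requires all roots to lie outside the unit circle, i.e. |z| > 1 for every root.
Set 1 + (-0.315) z + (-0.074) z^2 = 0, i.e. a z^2 + b z + c = 0 with a = -0.074, b = -0.315, c = 1.
Discriminant D = b^2 - 4ac = (-0.315)^2 - 4*(-0.074)*1 = 0.099225 - (-0.296) = 0.395225.
D >= 0, so the roots are real: z = (-b +/- sqrt(D)) / (2a) = (0.315 +/- 0.628669) / (-0.148).
  z_1 = (0.315 + 0.628669) / (-0.148) = -6.3761,   |z_1| = 6.3761.
  z_2 = (0.315 - 0.628669) / (-0.148) = 2.1194,   |z_2| = 2.1194.
Moduli of all roots: 6.3761, 2.1194.
All moduli strictly greater than 1? Yes.
Verdict: Stationary.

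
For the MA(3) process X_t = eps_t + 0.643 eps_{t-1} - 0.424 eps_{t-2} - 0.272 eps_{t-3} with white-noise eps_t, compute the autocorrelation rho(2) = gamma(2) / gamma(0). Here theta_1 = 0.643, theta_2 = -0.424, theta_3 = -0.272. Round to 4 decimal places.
\rho(2) = -0.3592

For an MA(q) process with theta_0 = 1, the autocovariance is
  gamma(k) = sigma^2 * sum_{i=0..q-k} theta_i * theta_{i+k},
and rho(k) = gamma(k) / gamma(0). Sigma^2 cancels.
  numerator   = (1)*(-0.424) + (0.643)*(-0.272) = -0.598896.
  denominator = (1)^2 + (0.643)^2 + (-0.424)^2 + (-0.272)^2 = 1.667209.
  rho(2) = -0.598896 / 1.667209 = -0.3592.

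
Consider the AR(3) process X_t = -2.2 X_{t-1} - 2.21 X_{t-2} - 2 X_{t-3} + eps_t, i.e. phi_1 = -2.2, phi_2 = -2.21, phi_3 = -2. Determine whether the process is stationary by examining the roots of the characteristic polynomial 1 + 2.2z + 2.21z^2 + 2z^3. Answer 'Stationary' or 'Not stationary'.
\text{Not stationary}

The AR(p) characteristic polynomial is P(z) = 1 + 2.2z + 2.21z^2 + 2z^3.
Stationarity requires all roots to lie outside the unit circle, i.e. |z| > 1 for every root.
Degree 3: look for a simple real root z0 first, then factor out (1 - z/z0) and solve the remaining quadratic.
Testing z0 = -0.625: P(-0.625) = 1 + (2.2)(-0.625) + (2.21)(-0.625)^2 + (2)(-0.625)^3
  = 1 + (-1.375) + (0.863281) + (-0.488281) = 0.  So z_0 = -0.625 is a root, |z_0| = 0.625.
Divide out the factor (1 + 1.6 z) = (1 - z/z0) (since 1/z0 = -1.6):
  P(z) = (1 + 1.6 z)(1 + (0.6) z + (1.25) z^2)
  [check: z-coef 0.6 - (-1.6) = 2.2; z^2-coef 1.25 - (-1.6)(0.6) = 2.21; z^3-coef -(-1.6)(1.25) = 2.]
Remaining roots from the quadratic factor 1 + (0.6) z + (1.25) z^2:
  Set 1 + (0.6) z + (1.25) z^2 = 0, i.e. a z^2 + b z + c = 0 with a = 1.25, b = 0.6, c = 1.
  Discriminant D = b^2 - 4ac = (0.6)^2 - 4*(1.25)*1 = 0.36 - (5) = -4.64.
  D < 0, so the roots are the complex-conjugate pair z = (-b +/- i sqrt(-D)) / (2a) = -0.24 +/- 0.8616i.
  For a conjugate pair |z|^2 = z * conj(z) = (product of roots) = c/a = 1/(1.25) = 0.8, so |z| = sqrt(0.8) = 0.8944 for both roots.
Moduli of all roots: 0.6250, 0.8944, 0.8944.
All moduli strictly greater than 1? No.
Verdict: Not stationary.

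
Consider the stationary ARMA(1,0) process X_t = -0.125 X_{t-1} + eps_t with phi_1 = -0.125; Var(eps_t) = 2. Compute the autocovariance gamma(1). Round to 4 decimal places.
\gamma(1) = -0.2540

Multiply the model equation by X_{t-k} and take expectations. With theta_0 = psi_0 = 1 and psi_j the MA(infinity) weights, this gives
  gamma(k) - sum_i phi_i gamma(k-i) = c_k,
  c_k = sigma^2 * sum_{j=k..q} theta_j psi_{j-k}   (c_k = 0 for k > q),
using gamma(-m) = gamma(m).
Pure AR (q = 0): c_0 = sigma^2 = 2, c_k = 0 for k >= 1.
Equations for k = 0 and k = 1 (AR order 1):
  gamma(0) = phi_1 gamma(1) + c_0
  gamma(1) = phi_1 gamma(0) + c_1
Substituting the second into the first: gamma(0) (1 - phi_1^2) = c_0 + phi_1 c_1, so
  gamma(0) = c_0 / (1 - phi_1^2) = 2 / (1 - (-0.125)^2) = 2 / 0.984375 = 2.031746.
  gamma(1) = phi_1 gamma(0) = (-0.125)(2.031746) = -0.253968.
Therefore gamma(1) = -0.2540 (to 4 decimal places).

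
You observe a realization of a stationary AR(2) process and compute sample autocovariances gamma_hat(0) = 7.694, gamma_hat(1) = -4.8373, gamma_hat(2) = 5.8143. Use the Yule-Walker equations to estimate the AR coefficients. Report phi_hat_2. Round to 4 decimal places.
\hat\phi_{2} = 0.5960

The Yule-Walker equations for an AR(p) process read, in matrix form,
  Gamma_p phi = r_p,   with   (Gamma_p)_{ij} = gamma(|i - j|),
                       (r_p)_i = gamma(i),   i,j = 1..p.
Substitute the sample gammas (Toeplitz matrix and right-hand side of size 2):
  Gamma_p = [[7.694, -4.8373], [-4.8373, 7.694]]
  r_p     = [-4.8373, 5.8143]
Written out:
  7.694 phi_1 - 4.8373 phi_2 = -4.8373
  -4.8373 phi_1 + 7.694 phi_2 = 5.8143
Solve by Cramer's rule:
  det = gamma(0)^2 - gamma(1)^2 = (7.694)^2 - (-4.8373)^2 = 59.197636 - 23.39947129 = 35.79816471
  phi_hat_1 = [gamma(1) gamma(0) - gamma(1) gamma(2)] / det = [(-4.8373)(7.694) - (-4.8373)(5.8143)] / 35.79816471 = -9.09267281 / 35.79816471 = -0.254
  phi_hat_2 = [gamma(0) gamma(2) - gamma(1)^2] / det = [(7.694)(5.8143) - (-4.8373)^2] / 35.79816471 = 21.33575291 / 35.79816471 = 0.596
So phi_hat = [-0.2540, 0.5960].
Therefore phi_hat_2 = 0.5960.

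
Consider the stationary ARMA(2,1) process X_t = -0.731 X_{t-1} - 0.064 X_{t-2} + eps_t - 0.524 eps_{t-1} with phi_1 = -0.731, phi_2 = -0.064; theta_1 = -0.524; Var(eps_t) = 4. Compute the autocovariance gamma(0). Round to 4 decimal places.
\gamma(0) = 15.1729

Multiply the model equation by X_{t-k} and take expectations. With theta_0 = psi_0 = 1 and psi_j the MA(infinity) weights, this gives
  gamma(k) - sum_i phi_i gamma(k-i) = c_k,
  c_k = sigma^2 * sum_{j=k..q} theta_j psi_{j-k}   (c_k = 0 for k > q),
using gamma(-m) = gamma(m).
psi-weights needed (psi_j = theta_j + sum_i phi_i psi_{j-i}):
  psi_1 = theta_1 + phi_1 = -0.524 + (-0.731) = -1.255
Right-hand sides:
  c_0 = sigma^2 (1 + theta_1 psi_1) = 4 * (1 + (-0.524)(-1.255)) = 4 * 1.65762 = 6.63048
  c_1 = sigma^2 theta_1 = 4 * (-0.524) = -2.096
  c_2 = 0
Equations for k = 0, 1, 2 (AR order 2, c_2 = 0):
  (E0) gamma(0) = phi_1 gamma(1) + phi_2 gamma(2) + c_0
  (E1) gamma(1) = phi_1 gamma(0) + phi_2 gamma(1) + c_1
  (E2) gamma(2) = phi_1 gamma(1) + phi_2 gamma(0)
From (E1): gamma(1) = A gamma(0) + B with
  A = phi_1 / (1 - phi_2) = -0.731 / 1.064 = -0.68703,   B = c_1 / (1 - phi_2) = -2.096 / 1.064 = -1.969925.
Insert (E2) into (E0): gamma(0) (1 - phi_2^2) = phi_1 (1 + phi_2) gamma(1) + c_0.
  phi_1 (1 + phi_2) = (-0.731)(0.936) = -0.684216,   1 - phi_2^2 = 0.995904.
Replace gamma(1) by A gamma(0) + B and collect gamma(0):
  gamma(0) [0.995904 - (-0.684216)(-0.68703)] = (-0.684216)(-1.969925) + 6.63048
  gamma(0) * 0.525827 = 7.978334
  gamma(0) = 7.978334 / 0.525827 = 15.172925.
Therefore gamma(0) = 15.1729 (to 4 decimal places).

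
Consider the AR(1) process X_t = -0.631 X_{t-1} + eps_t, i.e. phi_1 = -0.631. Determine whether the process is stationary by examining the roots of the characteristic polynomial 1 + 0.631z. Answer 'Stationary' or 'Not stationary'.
\text{Stationary}

The AR(p) characteristic polynomial is P(z) = 1 + 0.631z.
Stationarity requires all roots to lie outside the unit circle, i.e. |z| > 1 for every root.
This is linear in z: 1 + (0.631) z = 0  =>  z = -1/(0.631) = -1.584786,  |z| = 1.584786.
Moduli of all roots: 1.5848.
All moduli strictly greater than 1? Yes.
Verdict: Stationary.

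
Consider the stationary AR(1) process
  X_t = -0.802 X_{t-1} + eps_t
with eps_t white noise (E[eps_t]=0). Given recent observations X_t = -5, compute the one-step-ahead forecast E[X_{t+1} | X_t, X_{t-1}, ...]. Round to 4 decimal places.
E[X_{t+1} \mid \mathcal F_t] = 4.0100

For an AR(p) model X_t = c + sum_i phi_i X_{t-i} + eps_t, the
one-step-ahead conditional mean is
  E[X_{t+1} | X_t, ...] = c + sum_i phi_i X_{t+1-i}.
Substitute known values:
  E[X_{t+1} | ...] = (-0.802) * (-5)
                   = 4.0100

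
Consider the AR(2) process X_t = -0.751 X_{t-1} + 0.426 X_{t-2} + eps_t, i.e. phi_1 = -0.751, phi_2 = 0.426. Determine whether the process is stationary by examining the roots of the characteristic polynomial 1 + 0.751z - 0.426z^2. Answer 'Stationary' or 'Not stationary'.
\text{Not stationary}

The AR(p) characteristic polynomial is P(z) = 1 + 0.751z - 0.426z^2.
Stationarity requires all roots to lie outside the unit circle, i.e. |z| > 1 for every root.
Set 1 + (0.751) z + (-0.426) z^2 = 0, i.e. a z^2 + b z + c = 0 with a = -0.426, b = 0.751, c = 1.
Discriminant D = b^2 - 4ac = (0.751)^2 - 4*(-0.426)*1 = 0.564001 - (-1.704) = 2.268001.
D >= 0, so the roots are real: z = (-b +/- sqrt(D)) / (2a) = (-0.751 +/- 1.505988) / (-0.852).
  z_1 = (-0.751 + 1.505988) / (-0.852) = -0.8861,   |z_1| = 0.8861.
  z_2 = (-0.751 - 1.505988) / (-0.852) = 2.649,   |z_2| = 2.649.
Moduli of all roots: 0.8861, 2.6490.
All moduli strictly greater than 1? No.
Verdict: Not stationary.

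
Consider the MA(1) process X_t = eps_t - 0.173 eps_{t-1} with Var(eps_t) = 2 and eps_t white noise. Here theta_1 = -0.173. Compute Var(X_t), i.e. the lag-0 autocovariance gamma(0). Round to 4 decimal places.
\gamma(0) = 2.0599

For an MA(q) process X_t = eps_t + sum_i theta_i eps_{t-i} with
Var(eps_t) = sigma^2, the variance is
  gamma(0) = sigma^2 * (1 + sum_i theta_i^2).
  sum_i theta_i^2 = (-0.173)^2 = 0.029929.
  gamma(0) = 2 * (1 + 0.029929) = 2 * 1.029929 = 2.059858, which rounds to 2.0599.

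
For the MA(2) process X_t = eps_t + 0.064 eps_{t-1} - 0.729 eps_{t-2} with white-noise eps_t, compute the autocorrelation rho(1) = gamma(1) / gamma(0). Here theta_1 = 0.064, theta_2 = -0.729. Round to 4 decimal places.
\rho(1) = 0.0113

For an MA(q) process with theta_0 = 1, the autocovariance is
  gamma(k) = sigma^2 * sum_{i=0..q-k} theta_i * theta_{i+k},
and rho(k) = gamma(k) / gamma(0). Sigma^2 cancels.
  numerator   = (1)*(0.064) + (0.064)*(-0.729) = 0.017344.
  denominator = (1)^2 + (0.064)^2 + (-0.729)^2 = 1.535537.
  rho(1) = 0.017344 / 1.535537 = 0.0113.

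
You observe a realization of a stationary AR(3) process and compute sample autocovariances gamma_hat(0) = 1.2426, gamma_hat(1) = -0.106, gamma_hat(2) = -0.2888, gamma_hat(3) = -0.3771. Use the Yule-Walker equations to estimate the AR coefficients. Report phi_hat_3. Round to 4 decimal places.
\hat\phi_{3} = -0.3730

The Yule-Walker equations for an AR(p) process read, in matrix form,
  Gamma_p phi = r_p,   with   (Gamma_p)_{ij} = gamma(|i - j|),
                       (r_p)_i = gamma(i),   i,j = 1..p.
Substitute the sample gammas (Toeplitz matrix and right-hand side of size 3):
  Gamma_p = [[1.2426, -0.106, -0.2888], [-0.106, 1.2426, -0.106], [-0.2888, -0.106, 1.2426]]
  r_p     = [-0.106, -0.2888, -0.3771]
Written out (R1..R3):
  (R1) 1.2426 phi_1 - 0.106 phi_2 - 0.2888 phi_3 = -0.106
  (R2) -0.106 phi_1 + 1.2426 phi_2 - 0.106 phi_3 = -0.2888
  (R3) -0.2888 phi_1 - 0.106 phi_2 + 1.2426 phi_3 = -0.3771
Gaussian elimination:
  R2 <- R2 - (-0.106/1.2426) R1 = R2 - (-0.085305) R1:  1.233558 phi_2 - 0.130636 phi_3 = -0.297842
  R3 <- R3 - (-0.2888/1.2426) R1 = R3 - (-0.232416) R1:  -0.130636 phi_2 + 1.175478 phi_3 = -0.401736
  R3 <- R3 - (-0.130636/1.233558) R2 = R3 - (-0.105902) R2:  1.161644 phi_3 = -0.433278
Back-substitution:
  phi_hat_3 = -0.433278 / 1.161644 = -0.372987
  phi_hat_2 = (-0.297842 - (-0.130636)(-0.372987)) / 1.233558 = -0.28095
  phi_hat_1 = (-0.106 - (-0.106)(-0.28095) - (-0.2888)(-0.372987)) / 1.2426 = -0.19596
So phi_hat = [-0.1960, -0.2809, -0.3730].
Therefore phi_hat_3 = -0.3730.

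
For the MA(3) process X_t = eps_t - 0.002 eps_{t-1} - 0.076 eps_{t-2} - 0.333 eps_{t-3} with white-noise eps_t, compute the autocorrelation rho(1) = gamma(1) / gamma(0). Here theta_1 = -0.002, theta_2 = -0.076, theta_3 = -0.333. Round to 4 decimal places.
\rho(1) = 0.0210

For an MA(q) process with theta_0 = 1, the autocovariance is
  gamma(k) = sigma^2 * sum_{i=0..q-k} theta_i * theta_{i+k},
and rho(k) = gamma(k) / gamma(0). Sigma^2 cancels.
  numerator   = (1)*(-0.002) + (-0.002)*(-0.076) + (-0.076)*(-0.333) = 0.02346.
  denominator = (1)^2 + (-0.002)^2 + (-0.076)^2 + (-0.333)^2 = 1.116669.
  rho(1) = 0.02346 / 1.116669 = 0.0210.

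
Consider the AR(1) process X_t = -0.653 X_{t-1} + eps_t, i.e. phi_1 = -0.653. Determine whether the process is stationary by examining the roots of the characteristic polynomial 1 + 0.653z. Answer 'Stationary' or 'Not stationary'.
\text{Stationary}

The AR(p) characteristic polynomial is P(z) = 1 + 0.653z.
Stationarity requires all roots to lie outside the unit circle, i.e. |z| > 1 for every root.
This is linear in z: 1 + (0.653) z = 0  =>  z = -1/(0.653) = -1.531394,  |z| = 1.531394.
Moduli of all roots: 1.5314.
All moduli strictly greater than 1? Yes.
Verdict: Stationary.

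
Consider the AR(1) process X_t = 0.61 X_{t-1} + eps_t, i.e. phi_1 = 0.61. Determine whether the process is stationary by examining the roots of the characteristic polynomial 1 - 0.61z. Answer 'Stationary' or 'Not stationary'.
\text{Stationary}

The AR(p) characteristic polynomial is P(z) = 1 - 0.61z.
Stationarity requires all roots to lie outside the unit circle, i.e. |z| > 1 for every root.
This is linear in z: 1 + (-0.61) z = 0  =>  z = -1/(-0.61) = 1.639344,  |z| = 1.639344.
Moduli of all roots: 1.6393.
All moduli strictly greater than 1? Yes.
Verdict: Stationary.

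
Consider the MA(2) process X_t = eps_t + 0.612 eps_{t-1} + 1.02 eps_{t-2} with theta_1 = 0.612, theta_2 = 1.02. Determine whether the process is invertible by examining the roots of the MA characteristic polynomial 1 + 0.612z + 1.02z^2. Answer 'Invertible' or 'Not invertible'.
\text{Not invertible}

The MA(q) characteristic polynomial is P(z) = 1 + 0.612z + 1.02z^2.
Invertibility requires all roots to lie outside the unit circle, i.e. |z| > 1 for every root.
Set 1 + (0.612) z + (1.02) z^2 = 0, i.e. a z^2 + b z + c = 0 with a = 1.02, b = 0.612, c = 1.
Discriminant D = b^2 - 4ac = (0.612)^2 - 4*(1.02)*1 = 0.374544 - (4.08) = -3.705456.
D < 0, so the roots are the complex-conjugate pair z = (-b +/- i sqrt(-D)) / (2a) = -0.3 +/- 0.9436i.
For a conjugate pair |z|^2 = z * conj(z) = (product of roots) = c/a = 1/(1.02) = 0.980392, so |z| = sqrt(0.980392) = 0.9901 for both roots.
Moduli of all roots: 0.9901, 0.9901.
All moduli strictly greater than 1? No.
Verdict: Not invertible.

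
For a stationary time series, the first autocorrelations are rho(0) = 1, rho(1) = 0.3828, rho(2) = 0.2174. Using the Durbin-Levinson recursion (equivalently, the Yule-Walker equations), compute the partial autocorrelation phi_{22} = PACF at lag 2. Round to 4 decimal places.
\phi_{22} = 0.0830

The PACF at lag k is phi_{kk}, the last component of the solution
to the Yule-Walker system G_k phi = r_k where
  (G_k)_{ij} = rho(|i - j|), (r_k)_i = rho(i), i,j = 1..k.
Equivalently, Durbin-Levinson gives phi_{kk} iteratively:
  phi_{11} = rho(1)
  phi_{kk} = [rho(k) - sum_{j=1..k-1} phi_{k-1,j} rho(k-j)]
            / [1 - sum_{j=1..k-1} phi_{k-1,j} rho(j)],
  phi_{k,j} = phi_{k-1,j} - phi_{kk} phi_{k-1,k-j},  j = 1..k-1.
Step k = 1:
  phi_11 = rho(1) = 0.3828.
Step k = 2:
  phi_22 = [rho(2) - phi_11 rho(1)] / [1 - phi_11 rho(1)] = [0.2174 - (0.3828)(0.3828)] / [1 - (0.3828)(0.3828)]
         = 0.07086416 / 0.85346416 = 0.083.
Therefore phi_{22} = 0.0830.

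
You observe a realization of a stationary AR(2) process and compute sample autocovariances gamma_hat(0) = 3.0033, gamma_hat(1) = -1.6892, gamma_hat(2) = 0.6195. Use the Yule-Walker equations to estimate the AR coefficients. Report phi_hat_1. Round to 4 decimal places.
\hat\phi_{1} = -0.6530

The Yule-Walker equations for an AR(p) process read, in matrix form,
  Gamma_p phi = r_p,   with   (Gamma_p)_{ij} = gamma(|i - j|),
                       (r_p)_i = gamma(i),   i,j = 1..p.
Substitute the sample gammas (Toeplitz matrix and right-hand side of size 2):
  Gamma_p = [[3.0033, -1.6892], [-1.6892, 3.0033]]
  r_p     = [-1.6892, 0.6195]
Written out:
  3.0033 phi_1 - 1.6892 phi_2 = -1.6892
  -1.6892 phi_1 + 3.0033 phi_2 = 0.6195
Solve by Cramer's rule:
  det = gamma(0)^2 - gamma(1)^2 = (3.0033)^2 - (-1.6892)^2 = 9.01981089 - 2.85339664 = 6.16641425
  phi_hat_1 = [gamma(1) gamma(0) - gamma(1) gamma(2)] / det = [(-1.6892)(3.0033) - (-1.6892)(0.6195)] / 6.16641425 = -4.02671496 / 6.16641425 = -0.653
  phi_hat_2 = [gamma(0) gamma(2) - gamma(1)^2] / det = [(3.0033)(0.6195) - (-1.6892)^2] / 6.16641425 = -0.99285229 / 6.16641425 = -0.161
So phi_hat = [-0.6530, -0.1610].
Therefore phi_hat_1 = -0.6530.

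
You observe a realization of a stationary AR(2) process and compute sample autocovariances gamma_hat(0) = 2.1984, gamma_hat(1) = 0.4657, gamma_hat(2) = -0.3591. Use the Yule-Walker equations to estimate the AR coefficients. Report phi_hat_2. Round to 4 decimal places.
\hat\phi_{2} = -0.2180

The Yule-Walker equations for an AR(p) process read, in matrix form,
  Gamma_p phi = r_p,   with   (Gamma_p)_{ij} = gamma(|i - j|),
                       (r_p)_i = gamma(i),   i,j = 1..p.
Substitute the sample gammas (Toeplitz matrix and right-hand side of size 2):
  Gamma_p = [[2.1984, 0.4657], [0.4657, 2.1984]]
  r_p     = [0.4657, -0.3591]
Written out:
  2.1984 phi_1 + 0.4657 phi_2 = 0.4657
  0.4657 phi_1 + 2.1984 phi_2 = -0.3591
Solve by Cramer's rule:
  det = gamma(0)^2 - gamma(1)^2 = (2.1984)^2 - (0.4657)^2 = 4.83296256 - 0.21687649 = 4.61608607
  phi_hat_1 = [gamma(1) gamma(0) - gamma(1) gamma(2)] / det = [(0.4657)(2.1984) - (0.4657)(-0.3591)] / 4.61608607 = 1.19102775 / 4.61608607 = 0.258
  phi_hat_2 = [gamma(0) gamma(2) - gamma(1)^2] / det = [(2.1984)(-0.3591) - (0.4657)^2] / 4.61608607 = -1.00632193 / 4.61608607 = -0.218
So phi_hat = [0.2580, -0.2180].
Therefore phi_hat_2 = -0.2180.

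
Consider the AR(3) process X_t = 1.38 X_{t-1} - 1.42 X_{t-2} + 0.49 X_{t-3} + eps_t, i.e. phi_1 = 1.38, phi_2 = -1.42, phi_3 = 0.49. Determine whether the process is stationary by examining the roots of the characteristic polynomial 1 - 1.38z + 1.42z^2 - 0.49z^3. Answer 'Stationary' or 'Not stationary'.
\text{Stationary}

The AR(p) characteristic polynomial is P(z) = 1 - 1.38z + 1.42z^2 - 0.49z^3.
Stationarity requires all roots to lie outside the unit circle, i.e. |z| > 1 for every root.
Degree 3: look for a simple real root z0 first, then factor out (1 - z/z0) and solve the remaining quadratic.
Testing z0 = 2: P(2) = 1 + (-1.38)(2) + (1.42)(2)^2 + (-0.49)(2)^3
  = 1 + (-2.76) + (5.68) + (-3.92) = 0.  So z_0 = 2 is a root, |z_0| = 2.
Divide out the factor (1 - 0.5 z) = (1 - z/z0) (since 1/z0 = 0.5):
  P(z) = (1 - 0.5 z)(1 + (-0.88) z + (0.98) z^2)
  [check: z-coef -0.88 - (0.5) = -1.38; z^2-coef 0.98 - (0.5)(-0.88) = 1.42; z^3-coef -(0.5)(0.98) = -0.49.]
Remaining roots from the quadratic factor 1 + (-0.88) z + (0.98) z^2:
  Set 1 + (-0.88) z + (0.98) z^2 = 0, i.e. a z^2 + b z + c = 0 with a = 0.98, b = -0.88, c = 1.
  Discriminant D = b^2 - 4ac = (-0.88)^2 - 4*(0.98)*1 = 0.7744 - (3.92) = -3.1456.
  D < 0, so the roots are the complex-conjugate pair z = (-b +/- i sqrt(-D)) / (2a) = 0.449 +/- 0.9049i.
  For a conjugate pair |z|^2 = z * conj(z) = (product of roots) = c/a = 1/(0.98) = 1.020408, so |z| = sqrt(1.020408) = 1.0102 for both roots.
Moduli of all roots: 2.0000, 1.0102, 1.0102.
All moduli strictly greater than 1? Yes.
Verdict: Stationary.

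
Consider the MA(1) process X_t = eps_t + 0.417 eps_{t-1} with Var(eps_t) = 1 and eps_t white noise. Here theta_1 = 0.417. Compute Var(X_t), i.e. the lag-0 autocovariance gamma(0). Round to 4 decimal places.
\gamma(0) = 1.1739

For an MA(q) process X_t = eps_t + sum_i theta_i eps_{t-i} with
Var(eps_t) = sigma^2, the variance is
  gamma(0) = sigma^2 * (1 + sum_i theta_i^2).
  sum_i theta_i^2 = (0.417)^2 = 0.173889.
  gamma(0) = 1 * (1 + 0.173889) = 1 * 1.173889 = 1.173889, which rounds to 1.1739.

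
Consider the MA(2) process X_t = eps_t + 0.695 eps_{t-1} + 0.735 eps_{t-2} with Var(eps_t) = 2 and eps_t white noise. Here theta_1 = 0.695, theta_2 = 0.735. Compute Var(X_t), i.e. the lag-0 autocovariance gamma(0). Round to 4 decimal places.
\gamma(0) = 4.0465

For an MA(q) process X_t = eps_t + sum_i theta_i eps_{t-i} with
Var(eps_t) = sigma^2, the variance is
  gamma(0) = sigma^2 * (1 + sum_i theta_i^2).
  sum_i theta_i^2 = (0.695)^2 + (0.735)^2 = 0.483025 + 0.540225 = 1.02325.
  gamma(0) = 2 * (1 + 1.02325) = 2 * 2.02325 = 4.0465.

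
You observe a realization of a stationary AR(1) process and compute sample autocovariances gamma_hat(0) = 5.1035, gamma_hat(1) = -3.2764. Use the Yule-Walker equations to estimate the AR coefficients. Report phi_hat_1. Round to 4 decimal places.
\hat\phi_{1} = -0.6420

The Yule-Walker equations for an AR(p) process read, in matrix form,
  Gamma_p phi = r_p,   with   (Gamma_p)_{ij} = gamma(|i - j|),
                       (r_p)_i = gamma(i),   i,j = 1..p.
Substitute the sample gammas (Toeplitz matrix and right-hand side of size 1):
  Gamma_p = [[5.1035]]
  r_p     = [-3.2764]
With p = 1 this is the single equation gamma(0) phi_1 = gamma(1):
  phi_hat_1 = gamma(1) / gamma(0) = -3.2764 / 5.1035 = -0.6420.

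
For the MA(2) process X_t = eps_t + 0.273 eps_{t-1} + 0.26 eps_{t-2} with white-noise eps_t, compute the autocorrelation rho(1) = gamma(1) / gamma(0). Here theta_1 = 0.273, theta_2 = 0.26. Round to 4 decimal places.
\rho(1) = 0.3012

For an MA(q) process with theta_0 = 1, the autocovariance is
  gamma(k) = sigma^2 * sum_{i=0..q-k} theta_i * theta_{i+k},
and rho(k) = gamma(k) / gamma(0). Sigma^2 cancels.
  numerator   = (1)*(0.273) + (0.273)*(0.26) = 0.34398.
  denominator = (1)^2 + (0.273)^2 + (0.26)^2 = 1.142129.
  rho(1) = 0.34398 / 1.142129 = 0.3012.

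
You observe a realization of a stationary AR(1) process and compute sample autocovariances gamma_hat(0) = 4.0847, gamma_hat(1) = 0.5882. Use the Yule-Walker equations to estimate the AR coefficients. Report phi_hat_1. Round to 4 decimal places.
\hat\phi_{1} = 0.1440

The Yule-Walker equations for an AR(p) process read, in matrix form,
  Gamma_p phi = r_p,   with   (Gamma_p)_{ij} = gamma(|i - j|),
                       (r_p)_i = gamma(i),   i,j = 1..p.
Substitute the sample gammas (Toeplitz matrix and right-hand side of size 1):
  Gamma_p = [[4.0847]]
  r_p     = [0.5882]
With p = 1 this is the single equation gamma(0) phi_1 = gamma(1):
  phi_hat_1 = gamma(1) / gamma(0) = 0.5882 / 4.0847 = 0.1440.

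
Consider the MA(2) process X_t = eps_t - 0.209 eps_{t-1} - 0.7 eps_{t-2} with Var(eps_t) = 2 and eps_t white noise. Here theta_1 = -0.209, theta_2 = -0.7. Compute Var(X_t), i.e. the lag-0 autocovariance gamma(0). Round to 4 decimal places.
\gamma(0) = 3.0674

For an MA(q) process X_t = eps_t + sum_i theta_i eps_{t-i} with
Var(eps_t) = sigma^2, the variance is
  gamma(0) = sigma^2 * (1 + sum_i theta_i^2).
  sum_i theta_i^2 = (-0.209)^2 + (-0.7)^2 = 0.043681 + 0.49 = 0.533681.
  gamma(0) = 2 * (1 + 0.533681) = 2 * 1.533681 = 3.067362, which rounds to 3.0674.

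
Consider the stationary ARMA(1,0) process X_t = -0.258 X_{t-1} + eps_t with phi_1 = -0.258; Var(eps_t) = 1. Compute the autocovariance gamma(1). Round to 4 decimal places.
\gamma(1) = -0.2764

Multiply the model equation by X_{t-k} and take expectations. With theta_0 = psi_0 = 1 and psi_j the MA(infinity) weights, this gives
  gamma(k) - sum_i phi_i gamma(k-i) = c_k,
  c_k = sigma^2 * sum_{j=k..q} theta_j psi_{j-k}   (c_k = 0 for k > q),
using gamma(-m) = gamma(m).
Pure AR (q = 0): c_0 = sigma^2 = 1, c_k = 0 for k >= 1.
Equations for k = 0 and k = 1 (AR order 1):
  gamma(0) = phi_1 gamma(1) + c_0
  gamma(1) = phi_1 gamma(0) + c_1
Substituting the second into the first: gamma(0) (1 - phi_1^2) = c_0 + phi_1 c_1, so
  gamma(0) = c_0 / (1 - phi_1^2) = 1 / (1 - (-0.258)^2) = 1 / 0.933436 = 1.071311.
  gamma(1) = phi_1 gamma(0) = (-0.258)(1.071311) = -0.276398.
Therefore gamma(1) = -0.2764 (to 4 decimal places).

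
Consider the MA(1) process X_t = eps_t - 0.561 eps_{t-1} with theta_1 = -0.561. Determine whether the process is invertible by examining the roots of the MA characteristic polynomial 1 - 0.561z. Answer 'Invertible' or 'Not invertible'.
\text{Invertible}

The MA(q) characteristic polynomial is P(z) = 1 - 0.561z.
Invertibility requires all roots to lie outside the unit circle, i.e. |z| > 1 for every root.
This is linear in z: 1 + (-0.561) z = 0  =>  z = -1/(-0.561) = 1.782531,  |z| = 1.782531.
Moduli of all roots: 1.7825.
All moduli strictly greater than 1? Yes.
Verdict: Invertible.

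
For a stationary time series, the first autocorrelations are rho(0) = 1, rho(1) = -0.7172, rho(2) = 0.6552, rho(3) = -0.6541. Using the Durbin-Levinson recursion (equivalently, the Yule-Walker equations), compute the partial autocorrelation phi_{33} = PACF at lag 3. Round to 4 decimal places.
\phi_{33} = -0.2529

The PACF at lag k is phi_{kk}, the last component of the solution
to the Yule-Walker system G_k phi = r_k where
  (G_k)_{ij} = rho(|i - j|), (r_k)_i = rho(i), i,j = 1..k.
Equivalently, Durbin-Levinson gives phi_{kk} iteratively:
  phi_{11} = rho(1)
  phi_{kk} = [rho(k) - sum_{j=1..k-1} phi_{k-1,j} rho(k-j)]
            / [1 - sum_{j=1..k-1} phi_{k-1,j} rho(j)],
  phi_{k,j} = phi_{k-1,j} - phi_{kk} phi_{k-1,k-j},  j = 1..k-1.
Step k = 1:
  phi_11 = rho(1) = -0.7172.
Step k = 2:
  phi_22 = [rho(2) - phi_11 rho(1)] / [1 - phi_11 rho(1)] = [0.6552 - (-0.7172)(-0.7172)] / [1 - (-0.7172)(-0.7172)]
         = 0.14082416 / 0.48562416 = 0.289986.
  Update: phi_21 = phi_11 - phi_22 phi_11 = -0.7172 - (0.289986)(-0.7172) = -0.509222.
Step k = 3:
  phi_33 = [rho(3) - phi_21 rho(2) - phi_22 rho(1)] / [1 - phi_21 rho(1) - phi_22 rho(2)]
    numerator   = -0.6541 - (-0.509222)(0.6552) - (0.289986)(-0.7172) = -0.11247978
    denominator = 1 - (-0.509222)(-0.7172) - (0.289986)(0.6552) = 0.44478714
  phi_33 = -0.11247978 / 0.44478714 = -0.2529.
Therefore phi_{33} = -0.2529.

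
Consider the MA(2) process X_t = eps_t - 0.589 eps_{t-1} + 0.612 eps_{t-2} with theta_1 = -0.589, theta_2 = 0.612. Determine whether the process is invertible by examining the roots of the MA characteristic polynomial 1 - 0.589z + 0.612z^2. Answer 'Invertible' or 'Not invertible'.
\text{Invertible}

The MA(q) characteristic polynomial is P(z) = 1 - 0.589z + 0.612z^2.
Invertibility requires all roots to lie outside the unit circle, i.e. |z| > 1 for every root.
Set 1 + (-0.589) z + (0.612) z^2 = 0, i.e. a z^2 + b z + c = 0 with a = 0.612, b = -0.589, c = 1.
Discriminant D = b^2 - 4ac = (-0.589)^2 - 4*(0.612)*1 = 0.346921 - (2.448) = -2.101079.
D < 0, so the roots are the complex-conjugate pair z = (-b +/- i sqrt(-D)) / (2a) = 0.4812 +/- 1.1842i.
For a conjugate pair |z|^2 = z * conj(z) = (product of roots) = c/a = 1/(0.612) = 1.633987, so |z| = sqrt(1.633987) = 1.2783 for both roots.
Moduli of all roots: 1.2783, 1.2783.
All moduli strictly greater than 1? Yes.
Verdict: Invertible.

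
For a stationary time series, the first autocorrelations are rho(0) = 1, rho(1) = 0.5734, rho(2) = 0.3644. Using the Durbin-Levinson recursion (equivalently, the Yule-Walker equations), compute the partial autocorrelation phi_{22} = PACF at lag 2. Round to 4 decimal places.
\phi_{22} = 0.0531

The PACF at lag k is phi_{kk}, the last component of the solution
to the Yule-Walker system G_k phi = r_k where
  (G_k)_{ij} = rho(|i - j|), (r_k)_i = rho(i), i,j = 1..k.
Equivalently, Durbin-Levinson gives phi_{kk} iteratively:
  phi_{11} = rho(1)
  phi_{kk} = [rho(k) - sum_{j=1..k-1} phi_{k-1,j} rho(k-j)]
            / [1 - sum_{j=1..k-1} phi_{k-1,j} rho(j)],
  phi_{k,j} = phi_{k-1,j} - phi_{kk} phi_{k-1,k-j},  j = 1..k-1.
Step k = 1:
  phi_11 = rho(1) = 0.5734.
Step k = 2:
  phi_22 = [rho(2) - phi_11 rho(1)] / [1 - phi_11 rho(1)] = [0.3644 - (0.5734)(0.5734)] / [1 - (0.5734)(0.5734)]
         = 0.03561244 / 0.67121244 = 0.0531.
Therefore phi_{22} = 0.0531.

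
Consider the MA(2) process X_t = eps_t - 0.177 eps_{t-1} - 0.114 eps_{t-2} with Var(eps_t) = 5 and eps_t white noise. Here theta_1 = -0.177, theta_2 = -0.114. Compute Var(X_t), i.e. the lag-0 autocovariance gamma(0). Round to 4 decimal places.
\gamma(0) = 5.2216

For an MA(q) process X_t = eps_t + sum_i theta_i eps_{t-i} with
Var(eps_t) = sigma^2, the variance is
  gamma(0) = sigma^2 * (1 + sum_i theta_i^2).
  sum_i theta_i^2 = (-0.177)^2 + (-0.114)^2 = 0.031329 + 0.012996 = 0.044325.
  gamma(0) = 5 * (1 + 0.044325) = 5 * 1.044325 = 5.221625, which rounds to 5.2216.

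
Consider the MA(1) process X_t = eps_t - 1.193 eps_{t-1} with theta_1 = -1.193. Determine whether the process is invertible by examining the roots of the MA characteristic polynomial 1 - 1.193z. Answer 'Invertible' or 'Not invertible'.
\text{Not invertible}

The MA(q) characteristic polynomial is P(z) = 1 - 1.193z.
Invertibility requires all roots to lie outside the unit circle, i.e. |z| > 1 for every root.
This is linear in z: 1 + (-1.193) z = 0  =>  z = -1/(-1.193) = 0.838223,  |z| = 0.838223.
Moduli of all roots: 0.8382.
All moduli strictly greater than 1? No.
Verdict: Not invertible.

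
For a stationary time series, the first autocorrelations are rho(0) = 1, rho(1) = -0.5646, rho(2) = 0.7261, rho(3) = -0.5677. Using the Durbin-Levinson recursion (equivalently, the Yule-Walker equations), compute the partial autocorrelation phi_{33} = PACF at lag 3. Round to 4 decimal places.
\phi_{33} = -0.1491

The PACF at lag k is phi_{kk}, the last component of the solution
to the Yule-Walker system G_k phi = r_k where
  (G_k)_{ij} = rho(|i - j|), (r_k)_i = rho(i), i,j = 1..k.
Equivalently, Durbin-Levinson gives phi_{kk} iteratively:
  phi_{11} = rho(1)
  phi_{kk} = [rho(k) - sum_{j=1..k-1} phi_{k-1,j} rho(k-j)]
            / [1 - sum_{j=1..k-1} phi_{k-1,j} rho(j)],
  phi_{k,j} = phi_{k-1,j} - phi_{kk} phi_{k-1,k-j},  j = 1..k-1.
Step k = 1:
  phi_11 = rho(1) = -0.5646.
Step k = 2:
  phi_22 = [rho(2) - phi_11 rho(1)] / [1 - phi_11 rho(1)] = [0.7261 - (-0.5646)(-0.5646)] / [1 - (-0.5646)(-0.5646)]
         = 0.40732684 / 0.68122684 = 0.597931.
  Update: phi_21 = phi_11 - phi_22 phi_11 = -0.5646 - (0.597931)(-0.5646) = -0.227008.
Step k = 3:
  phi_33 = [rho(3) - phi_21 rho(2) - phi_22 rho(1)] / [1 - phi_21 rho(1) - phi_22 rho(2)]
    numerator   = -0.5677 - (-0.227008)(0.7261) - (0.597931)(-0.5646) = -0.06527749
    denominator = 1 - (-0.227008)(-0.5646) - (0.597931)(0.7261) = 0.43767338
  phi_33 = -0.06527749 / 0.43767338 = -0.1491.
Therefore phi_{33} = -0.1491.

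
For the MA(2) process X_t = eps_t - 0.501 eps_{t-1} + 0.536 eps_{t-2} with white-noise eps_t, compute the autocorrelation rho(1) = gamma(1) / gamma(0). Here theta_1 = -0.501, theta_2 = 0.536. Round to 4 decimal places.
\rho(1) = -0.5003

For an MA(q) process with theta_0 = 1, the autocovariance is
  gamma(k) = sigma^2 * sum_{i=0..q-k} theta_i * theta_{i+k},
and rho(k) = gamma(k) / gamma(0). Sigma^2 cancels.
  numerator   = (1)*(-0.501) + (-0.501)*(0.536) = -0.769536.
  denominator = (1)^2 + (-0.501)^2 + (0.536)^2 = 1.538297.
  rho(1) = -0.769536 / 1.538297 = -0.5003.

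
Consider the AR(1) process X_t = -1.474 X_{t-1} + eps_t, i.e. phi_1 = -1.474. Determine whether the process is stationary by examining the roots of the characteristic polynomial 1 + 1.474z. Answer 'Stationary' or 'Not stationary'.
\text{Not stationary}

The AR(p) characteristic polynomial is P(z) = 1 + 1.474z.
Stationarity requires all roots to lie outside the unit circle, i.e. |z| > 1 for every root.
This is linear in z: 1 + (1.474) z = 0  =>  z = -1/(1.474) = -0.678426,  |z| = 0.678426.
Moduli of all roots: 0.6784.
All moduli strictly greater than 1? No.
Verdict: Not stationary.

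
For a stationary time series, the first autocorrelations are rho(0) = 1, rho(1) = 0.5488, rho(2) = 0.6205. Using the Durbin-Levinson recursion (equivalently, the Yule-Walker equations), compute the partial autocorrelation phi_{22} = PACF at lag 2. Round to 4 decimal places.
\phi_{22} = 0.4569

The PACF at lag k is phi_{kk}, the last component of the solution
to the Yule-Walker system G_k phi = r_k where
  (G_k)_{ij} = rho(|i - j|), (r_k)_i = rho(i), i,j = 1..k.
Equivalently, Durbin-Levinson gives phi_{kk} iteratively:
  phi_{11} = rho(1)
  phi_{kk} = [rho(k) - sum_{j=1..k-1} phi_{k-1,j} rho(k-j)]
            / [1 - sum_{j=1..k-1} phi_{k-1,j} rho(j)],
  phi_{k,j} = phi_{k-1,j} - phi_{kk} phi_{k-1,k-j},  j = 1..k-1.
Step k = 1:
  phi_11 = rho(1) = 0.5488.
Step k = 2:
  phi_22 = [rho(2) - phi_11 rho(1)] / [1 - phi_11 rho(1)] = [0.6205 - (0.5488)(0.5488)] / [1 - (0.5488)(0.5488)]
         = 0.31931856 / 0.69881856 = 0.4569.
Therefore phi_{22} = 0.4569.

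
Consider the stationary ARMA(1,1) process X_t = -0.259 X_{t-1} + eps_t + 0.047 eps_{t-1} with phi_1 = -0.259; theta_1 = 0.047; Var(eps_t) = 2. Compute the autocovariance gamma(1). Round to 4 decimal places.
\gamma(1) = -0.4490

Multiply the model equation by X_{t-k} and take expectations. With theta_0 = psi_0 = 1 and psi_j the MA(infinity) weights, this gives
  gamma(k) - sum_i phi_i gamma(k-i) = c_k,
  c_k = sigma^2 * sum_{j=k..q} theta_j psi_{j-k}   (c_k = 0 for k > q),
using gamma(-m) = gamma(m).
psi-weights needed (psi_j = theta_j + sum_i phi_i psi_{j-i}):
  psi_1 = theta_1 + phi_1 = 0.047 + (-0.259) = -0.212
Right-hand sides:
  c_0 = sigma^2 (1 + theta_1 psi_1) = 2 * (1 + (0.047)(-0.212)) = 2 * 0.990036 = 1.980072
  c_1 = sigma^2 theta_1 = 2 * (0.047) = 0.094
  c_2 = 0
Equations for k = 0 and k = 1 (AR order 1):
  gamma(0) = phi_1 gamma(1) + c_0
  gamma(1) = phi_1 gamma(0) + c_1
Substituting the second into the first: gamma(0) (1 - phi_1^2) = c_0 + phi_1 c_1, so
  gamma(0) = (c_0 + phi_1 c_1) / (1 - phi_1^2) = (1.980072 + (-0.259)(0.094)) / (1 - (-0.259)^2) = 1.955726 / 0.932919 = 2.096351.
  gamma(1) = phi_1 gamma(0) + c_1 = (-0.259)(2.096351) + (0.094) = -0.448955.
Therefore gamma(1) = -0.4490 (to 4 decimal places).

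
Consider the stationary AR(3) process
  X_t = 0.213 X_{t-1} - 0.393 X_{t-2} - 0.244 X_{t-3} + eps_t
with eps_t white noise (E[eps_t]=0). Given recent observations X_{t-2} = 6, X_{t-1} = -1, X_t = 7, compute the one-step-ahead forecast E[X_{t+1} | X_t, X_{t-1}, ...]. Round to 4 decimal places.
E[X_{t+1} \mid \mathcal F_t] = 0.4200

For an AR(p) model X_t = c + sum_i phi_i X_{t-i} + eps_t, the
one-step-ahead conditional mean is
  E[X_{t+1} | X_t, ...] = c + sum_i phi_i X_{t+1-i}.
Substitute known values:
  E[X_{t+1} | ...] = (0.213) * (7) + (-0.393) * (-1) + (-0.244) * (6)
                   = 0.4200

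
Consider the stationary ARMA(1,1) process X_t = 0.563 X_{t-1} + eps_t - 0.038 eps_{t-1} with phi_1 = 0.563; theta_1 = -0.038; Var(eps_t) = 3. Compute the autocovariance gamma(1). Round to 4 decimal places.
\gamma(1) = 2.2566

Multiply the model equation by X_{t-k} and take expectations. With theta_0 = psi_0 = 1 and psi_j the MA(infinity) weights, this gives
  gamma(k) - sum_i phi_i gamma(k-i) = c_k,
  c_k = sigma^2 * sum_{j=k..q} theta_j psi_{j-k}   (c_k = 0 for k > q),
using gamma(-m) = gamma(m).
psi-weights needed (psi_j = theta_j + sum_i phi_i psi_{j-i}):
  psi_1 = theta_1 + phi_1 = -0.038 + (0.563) = 0.525
Right-hand sides:
  c_0 = sigma^2 (1 + theta_1 psi_1) = 3 * (1 + (-0.038)(0.525)) = 3 * 0.98005 = 2.94015
  c_1 = sigma^2 theta_1 = 3 * (-0.038) = -0.114
  c_2 = 0
Equations for k = 0 and k = 1 (AR order 1):
  gamma(0) = phi_1 gamma(1) + c_0
  gamma(1) = phi_1 gamma(0) + c_1
Substituting the second into the first: gamma(0) (1 - phi_1^2) = c_0 + phi_1 c_1, so
  gamma(0) = (c_0 + phi_1 c_1) / (1 - phi_1^2) = (2.94015 + (0.563)(-0.114)) / (1 - (0.563)^2) = 2.875968 / 0.683031 = 4.210597.
  gamma(1) = phi_1 gamma(0) + c_1 = (0.563)(4.210597) + (-0.114) = 2.256566.
Therefore gamma(1) = 2.2566 (to 4 decimal places).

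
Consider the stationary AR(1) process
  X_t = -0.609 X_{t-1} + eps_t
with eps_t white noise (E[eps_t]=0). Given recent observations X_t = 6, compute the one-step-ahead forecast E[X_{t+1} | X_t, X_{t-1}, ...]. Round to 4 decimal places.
E[X_{t+1} \mid \mathcal F_t] = -3.6540

For an AR(p) model X_t = c + sum_i phi_i X_{t-i} + eps_t, the
one-step-ahead conditional mean is
  E[X_{t+1} | X_t, ...] = c + sum_i phi_i X_{t+1-i}.
Substitute known values:
  E[X_{t+1} | ...] = (-0.609) * (6)
                   = -3.6540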